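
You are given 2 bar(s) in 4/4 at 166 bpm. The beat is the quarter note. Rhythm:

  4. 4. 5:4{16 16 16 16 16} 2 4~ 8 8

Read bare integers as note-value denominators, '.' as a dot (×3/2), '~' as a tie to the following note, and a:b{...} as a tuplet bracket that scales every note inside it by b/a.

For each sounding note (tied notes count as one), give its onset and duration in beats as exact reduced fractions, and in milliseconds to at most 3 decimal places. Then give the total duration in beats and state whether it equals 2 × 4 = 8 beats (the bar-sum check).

1) 0.0ms=0b +542.169ms=3/2b
2) 542.169ms=3/2b +542.169ms=3/2b
3) 1084.337ms=3b +72.289ms=1/5b
4) 1156.627ms=16/5b +72.289ms=1/5b
5) 1228.916ms=17/5b +72.289ms=1/5b
6) 1301.205ms=18/5b +72.289ms=1/5b
7) 1373.494ms=19/5b +72.289ms=1/5b
8) 1445.783ms=4b +722.892ms=2b
9) 2168.675ms=6b +542.169ms=3/2b
10) 2710.843ms=15/2b +180.723ms=1/2b
Σ=8b of 8 (166bpm 4/4) — PASS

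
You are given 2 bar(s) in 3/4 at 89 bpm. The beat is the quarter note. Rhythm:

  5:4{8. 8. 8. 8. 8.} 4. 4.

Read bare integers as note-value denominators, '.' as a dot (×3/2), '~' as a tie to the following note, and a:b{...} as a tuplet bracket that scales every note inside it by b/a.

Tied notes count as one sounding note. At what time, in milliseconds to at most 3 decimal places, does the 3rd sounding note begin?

1. 0.0ms @ 0 + 404.494ms (3/5)
2. 404.494ms @ 3/5 + 404.494ms (3/5)
3. 808.989ms @ 6/5 + 404.494ms (3/5)
4. 1213.483ms @ 9/5 + 404.494ms (3/5)
5. 1617.978ms @ 12/5 + 404.494ms (3/5)
6. 2022.472ms @ 3 + 1011.236ms (3/2)
7. 3033.708ms @ 9/2 + 1011.236ms (3/2)

note 3 onset = 6/5b = 808.989ms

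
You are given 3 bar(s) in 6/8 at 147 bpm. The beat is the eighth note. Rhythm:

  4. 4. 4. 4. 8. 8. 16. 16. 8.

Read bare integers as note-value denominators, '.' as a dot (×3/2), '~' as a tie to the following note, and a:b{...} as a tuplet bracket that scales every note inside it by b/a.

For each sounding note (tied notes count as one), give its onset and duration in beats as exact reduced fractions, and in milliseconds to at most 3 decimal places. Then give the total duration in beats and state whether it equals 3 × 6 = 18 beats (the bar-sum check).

1) 0.0ms=0b +1224.49ms=3b
2) 1224.49ms=3b +1224.49ms=3b
3) 2448.98ms=6b +1224.49ms=3b
4) 3673.469ms=9b +1224.49ms=3b
5) 4897.959ms=12b +612.245ms=3/2b
6) 5510.204ms=27/2b +612.245ms=3/2b
7) 6122.449ms=15b +306.122ms=3/4b
8) 6428.571ms=63/4b +306.122ms=3/4b
9) 6734.694ms=33/2b +612.245ms=3/2b
Σ=18b of 18 (147bpm 6/8) — PASS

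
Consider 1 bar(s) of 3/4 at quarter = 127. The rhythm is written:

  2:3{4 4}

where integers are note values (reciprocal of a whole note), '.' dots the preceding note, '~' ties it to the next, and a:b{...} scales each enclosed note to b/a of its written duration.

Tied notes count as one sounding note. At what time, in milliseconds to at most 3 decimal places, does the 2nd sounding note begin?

1. 0.0ms @ 0 + 708.661ms (3/2)
2. 708.661ms @ 3/2 + 708.661ms (3/2)

note 2 onset = 3/2b = 708.661ms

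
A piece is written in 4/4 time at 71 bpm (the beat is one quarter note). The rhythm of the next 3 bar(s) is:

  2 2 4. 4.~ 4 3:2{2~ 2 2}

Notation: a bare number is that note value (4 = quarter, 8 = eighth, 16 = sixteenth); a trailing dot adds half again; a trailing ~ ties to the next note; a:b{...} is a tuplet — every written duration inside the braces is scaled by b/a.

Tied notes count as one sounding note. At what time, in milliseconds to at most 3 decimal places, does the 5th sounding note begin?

note 5 onset = 8b = 6760.563ms

1. 0.0ms @ 0 + 1690.141ms (2)
2. 1690.141ms @ 2 + 1690.141ms (2)
3. 3380.282ms @ 4 + 1267.606ms (3/2)
4. 4647.887ms @ 11/2 + 2112.676ms (5/2)
5. 6760.563ms @ 8 + 2253.521ms (8/3)
6. 9014.085ms @ 32/3 + 1126.761ms (4/3)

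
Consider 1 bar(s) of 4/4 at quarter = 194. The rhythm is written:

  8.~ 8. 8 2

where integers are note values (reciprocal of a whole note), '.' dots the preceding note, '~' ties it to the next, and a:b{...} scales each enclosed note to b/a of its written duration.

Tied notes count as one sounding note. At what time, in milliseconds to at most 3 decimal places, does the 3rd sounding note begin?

note 3 onset = 2b = 618.557ms

1. 0.0ms @ 0 + 463.918ms (3/2)
2. 463.918ms @ 3/2 + 154.639ms (1/2)
3. 618.557ms @ 2 + 618.557ms (2)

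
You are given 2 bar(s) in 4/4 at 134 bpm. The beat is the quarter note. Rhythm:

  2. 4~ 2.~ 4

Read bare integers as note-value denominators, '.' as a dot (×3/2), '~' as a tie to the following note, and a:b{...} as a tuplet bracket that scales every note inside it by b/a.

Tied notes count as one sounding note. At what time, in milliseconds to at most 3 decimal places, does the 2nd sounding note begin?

note 2 onset = 3b = 1343.284ms

1. 0.0ms @ 0 + 1343.284ms (3)
2. 1343.284ms @ 3 + 2238.806ms (5)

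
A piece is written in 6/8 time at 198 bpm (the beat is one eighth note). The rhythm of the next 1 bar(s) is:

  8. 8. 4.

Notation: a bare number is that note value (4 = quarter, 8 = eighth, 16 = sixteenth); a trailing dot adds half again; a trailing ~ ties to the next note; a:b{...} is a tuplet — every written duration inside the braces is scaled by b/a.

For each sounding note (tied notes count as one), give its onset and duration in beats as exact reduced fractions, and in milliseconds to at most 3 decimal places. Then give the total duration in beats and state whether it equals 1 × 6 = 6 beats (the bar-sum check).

1) 0.0ms=0b +454.545ms=3/2b
2) 454.545ms=3/2b +454.545ms=3/2b
3) 909.091ms=3b +909.091ms=3b
Σ=6b of 6 (198bpm 6/8) — PASS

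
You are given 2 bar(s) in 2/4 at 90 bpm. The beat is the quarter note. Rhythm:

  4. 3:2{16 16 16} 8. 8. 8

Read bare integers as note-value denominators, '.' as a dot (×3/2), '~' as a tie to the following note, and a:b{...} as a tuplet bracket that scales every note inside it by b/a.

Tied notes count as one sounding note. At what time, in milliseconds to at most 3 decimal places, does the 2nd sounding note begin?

1. 0.0ms @ 0 + 1000.0ms (3/2)
2. 1000.0ms @ 3/2 + 111.111ms (1/6)
3. 1111.111ms @ 5/3 + 111.111ms (1/6)
4. 1222.222ms @ 11/6 + 111.111ms (1/6)
5. 1333.333ms @ 2 + 500.0ms (3/4)
6. 1833.333ms @ 11/4 + 500.0ms (3/4)
7. 2333.333ms @ 7/2 + 333.333ms (1/2)

note 2 onset = 3/2b = 1000.0ms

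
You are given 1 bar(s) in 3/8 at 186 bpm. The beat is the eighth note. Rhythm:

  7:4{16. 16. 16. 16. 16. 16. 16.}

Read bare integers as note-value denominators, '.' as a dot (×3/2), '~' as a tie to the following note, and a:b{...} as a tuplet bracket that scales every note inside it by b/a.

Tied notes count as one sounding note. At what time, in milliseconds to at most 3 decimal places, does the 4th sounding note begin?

1. 0.0ms @ 0 + 138.249ms (3/7)
2. 138.249ms @ 3/7 + 138.249ms (3/7)
3. 276.498ms @ 6/7 + 138.249ms (3/7)
4. 414.747ms @ 9/7 + 138.249ms (3/7)
5. 552.995ms @ 12/7 + 138.249ms (3/7)
6. 691.244ms @ 15/7 + 138.249ms (3/7)
7. 829.493ms @ 18/7 + 138.249ms (3/7)

note 4 onset = 9/7b = 414.747ms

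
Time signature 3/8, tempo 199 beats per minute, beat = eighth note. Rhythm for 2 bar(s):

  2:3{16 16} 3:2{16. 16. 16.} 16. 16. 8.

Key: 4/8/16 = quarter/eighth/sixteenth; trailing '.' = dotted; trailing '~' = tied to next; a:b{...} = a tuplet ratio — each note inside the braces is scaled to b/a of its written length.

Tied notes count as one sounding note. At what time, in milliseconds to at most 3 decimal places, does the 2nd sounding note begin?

1. 0.0ms @ 0 + 226.131ms (3/4)
2. 226.131ms @ 3/4 + 226.131ms (3/4)
3. 452.261ms @ 3/2 + 150.754ms (1/2)
4. 603.015ms @ 2 + 150.754ms (1/2)
5. 753.769ms @ 5/2 + 150.754ms (1/2)
6. 904.523ms @ 3 + 226.131ms (3/4)
7. 1130.653ms @ 15/4 + 226.131ms (3/4)
8. 1356.784ms @ 9/2 + 452.261ms (3/2)

note 2 onset = 3/4b = 226.131ms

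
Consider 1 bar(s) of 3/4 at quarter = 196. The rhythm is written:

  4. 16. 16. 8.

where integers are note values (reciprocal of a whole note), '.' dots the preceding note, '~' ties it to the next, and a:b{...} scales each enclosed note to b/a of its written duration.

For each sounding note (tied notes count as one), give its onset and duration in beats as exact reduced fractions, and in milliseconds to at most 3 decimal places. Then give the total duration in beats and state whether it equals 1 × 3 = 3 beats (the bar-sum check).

1) 0.0ms=0b +459.184ms=3/2b
2) 459.184ms=3/2b +114.796ms=3/8b
3) 573.98ms=15/8b +114.796ms=3/8b
4) 688.776ms=9/4b +229.592ms=3/4b
Σ=3b of 3 (196bpm 3/4) — PASS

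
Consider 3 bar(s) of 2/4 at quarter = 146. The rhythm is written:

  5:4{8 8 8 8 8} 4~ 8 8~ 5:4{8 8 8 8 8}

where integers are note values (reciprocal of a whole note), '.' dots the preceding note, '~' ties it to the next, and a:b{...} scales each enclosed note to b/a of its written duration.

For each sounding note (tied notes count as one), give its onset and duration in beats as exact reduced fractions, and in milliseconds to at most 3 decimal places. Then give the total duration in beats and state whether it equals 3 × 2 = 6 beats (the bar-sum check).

1) 0.0ms=0b +164.384ms=2/5b
2) 164.384ms=2/5b +164.384ms=2/5b
3) 328.767ms=4/5b +164.384ms=2/5b
4) 493.151ms=6/5b +164.384ms=2/5b
5) 657.534ms=8/5b +164.384ms=2/5b
6) 821.918ms=2b +616.438ms=3/2b
7) 1438.356ms=7/2b +369.863ms=9/10b
8) 1808.219ms=22/5b +164.384ms=2/5b
9) 1972.603ms=24/5b +164.384ms=2/5b
10) 2136.986ms=26/5b +164.384ms=2/5b
11) 2301.37ms=28/5b +164.384ms=2/5b
Σ=6b of 6 (146bpm 2/4) — PASS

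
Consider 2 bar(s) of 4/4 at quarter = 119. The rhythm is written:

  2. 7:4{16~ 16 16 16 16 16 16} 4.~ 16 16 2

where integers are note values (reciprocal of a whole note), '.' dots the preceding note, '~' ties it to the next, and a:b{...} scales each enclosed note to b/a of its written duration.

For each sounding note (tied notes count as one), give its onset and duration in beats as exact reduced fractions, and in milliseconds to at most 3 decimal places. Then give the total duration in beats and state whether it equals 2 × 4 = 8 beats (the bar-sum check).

1) 0.0ms=0b +1512.605ms=3b
2) 1512.605ms=3b +144.058ms=2/7b
3) 1656.663ms=23/7b +72.029ms=1/7b
4) 1728.691ms=24/7b +72.029ms=1/7b
5) 1800.72ms=25/7b +72.029ms=1/7b
6) 1872.749ms=26/7b +72.029ms=1/7b
7) 1944.778ms=27/7b +72.029ms=1/7b
8) 2016.807ms=4b +882.353ms=7/4b
9) 2899.16ms=23/4b +126.05ms=1/4b
10) 3025.21ms=6b +1008.403ms=2b
Σ=8b of 8 (119bpm 4/4) — PASS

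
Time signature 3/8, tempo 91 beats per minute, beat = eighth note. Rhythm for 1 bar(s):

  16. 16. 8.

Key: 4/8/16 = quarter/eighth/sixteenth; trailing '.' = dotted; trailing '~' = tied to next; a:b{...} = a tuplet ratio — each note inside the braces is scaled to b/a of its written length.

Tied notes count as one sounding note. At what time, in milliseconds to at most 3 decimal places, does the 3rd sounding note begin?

1. 0.0ms @ 0 + 494.505ms (3/4)
2. 494.505ms @ 3/4 + 494.505ms (3/4)
3. 989.011ms @ 3/2 + 989.011ms (3/2)

note 3 onset = 3/2b = 989.011ms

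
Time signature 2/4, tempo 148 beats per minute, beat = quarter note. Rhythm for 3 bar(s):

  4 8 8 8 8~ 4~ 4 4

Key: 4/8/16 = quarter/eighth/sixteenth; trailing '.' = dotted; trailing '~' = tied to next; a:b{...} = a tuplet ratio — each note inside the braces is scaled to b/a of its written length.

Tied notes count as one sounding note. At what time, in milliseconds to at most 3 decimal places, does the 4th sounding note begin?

1. 0.0ms @ 0 + 405.405ms (1)
2. 405.405ms @ 1 + 202.703ms (1/2)
3. 608.108ms @ 3/2 + 202.703ms (1/2)
4. 810.811ms @ 2 + 202.703ms (1/2)
5. 1013.514ms @ 5/2 + 1013.514ms (5/2)
6. 2027.027ms @ 5 + 405.405ms (1)

note 4 onset = 2b = 810.811ms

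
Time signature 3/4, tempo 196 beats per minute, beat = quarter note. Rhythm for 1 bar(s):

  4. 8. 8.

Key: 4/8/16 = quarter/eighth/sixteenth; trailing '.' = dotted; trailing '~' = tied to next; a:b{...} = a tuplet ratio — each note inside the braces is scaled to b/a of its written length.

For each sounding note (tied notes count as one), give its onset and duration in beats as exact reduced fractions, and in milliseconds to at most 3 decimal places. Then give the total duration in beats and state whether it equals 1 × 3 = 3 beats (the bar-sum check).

1) 0.0ms=0b +459.184ms=3/2b
2) 459.184ms=3/2b +229.592ms=3/4b
3) 688.776ms=9/4b +229.592ms=3/4b
Σ=3b of 3 (196bpm 3/4) — PASS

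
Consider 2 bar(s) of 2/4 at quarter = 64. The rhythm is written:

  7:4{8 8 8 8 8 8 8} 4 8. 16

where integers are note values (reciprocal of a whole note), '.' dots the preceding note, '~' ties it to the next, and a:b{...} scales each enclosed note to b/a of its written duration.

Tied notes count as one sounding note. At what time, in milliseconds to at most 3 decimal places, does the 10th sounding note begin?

1. 0.0ms @ 0 + 267.857ms (2/7)
2. 267.857ms @ 2/7 + 267.857ms (2/7)
3. 535.714ms @ 4/7 + 267.857ms (2/7)
4. 803.571ms @ 6/7 + 267.857ms (2/7)
5. 1071.429ms @ 8/7 + 267.857ms (2/7)
6. 1339.286ms @ 10/7 + 267.857ms (2/7)
7. 1607.143ms @ 12/7 + 267.857ms (2/7)
8. 1875.0ms @ 2 + 937.5ms (1)
9. 2812.5ms @ 3 + 703.125ms (3/4)
10. 3515.625ms @ 15/4 + 234.375ms (1/4)

note 10 onset = 15/4b = 3515.625ms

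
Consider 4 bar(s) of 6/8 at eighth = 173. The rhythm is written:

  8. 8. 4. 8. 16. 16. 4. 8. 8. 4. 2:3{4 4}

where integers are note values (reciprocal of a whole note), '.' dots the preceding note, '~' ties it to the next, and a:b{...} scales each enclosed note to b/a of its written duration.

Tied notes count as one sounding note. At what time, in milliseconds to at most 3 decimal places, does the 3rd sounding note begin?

1. 0.0ms @ 0 + 520.231ms (3/2)
2. 520.231ms @ 3/2 + 520.231ms (3/2)
3. 1040.462ms @ 3 + 1040.462ms (3)
4. 2080.925ms @ 6 + 520.231ms (3/2)
5. 2601.156ms @ 15/2 + 260.116ms (3/4)
6. 2861.272ms @ 33/4 + 260.116ms (3/4)
7. 3121.387ms @ 9 + 1040.462ms (3)
8. 4161.85ms @ 12 + 520.231ms (3/2)
9. 4682.081ms @ 27/2 + 520.231ms (3/2)
10. 5202.312ms @ 15 + 1040.462ms (3)
11. 6242.775ms @ 18 + 1040.462ms (3)
12. 7283.237ms @ 21 + 1040.462ms (3)

note 3 onset = 3b = 1040.462ms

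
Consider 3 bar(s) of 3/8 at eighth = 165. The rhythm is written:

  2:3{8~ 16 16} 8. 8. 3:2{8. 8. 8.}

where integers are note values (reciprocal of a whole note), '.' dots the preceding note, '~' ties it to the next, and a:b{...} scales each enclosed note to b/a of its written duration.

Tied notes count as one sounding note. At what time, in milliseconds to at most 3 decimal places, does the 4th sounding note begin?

note 4 onset = 9/2b = 1636.364ms

1. 0.0ms @ 0 + 818.182ms (9/4)
2. 818.182ms @ 9/4 + 272.727ms (3/4)
3. 1090.909ms @ 3 + 545.455ms (3/2)
4. 1636.364ms @ 9/2 + 545.455ms (3/2)
5. 2181.818ms @ 6 + 363.636ms (1)
6. 2545.455ms @ 7 + 363.636ms (1)
7. 2909.091ms @ 8 + 363.636ms (1)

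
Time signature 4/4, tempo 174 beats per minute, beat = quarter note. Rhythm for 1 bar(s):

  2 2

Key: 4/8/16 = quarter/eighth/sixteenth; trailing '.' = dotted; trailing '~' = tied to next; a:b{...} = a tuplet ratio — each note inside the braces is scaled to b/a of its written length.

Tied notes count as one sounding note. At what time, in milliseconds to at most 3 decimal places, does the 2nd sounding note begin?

note 2 onset = 2b = 689.655ms

1. 0.0ms @ 0 + 689.655ms (2)
2. 689.655ms @ 2 + 689.655ms (2)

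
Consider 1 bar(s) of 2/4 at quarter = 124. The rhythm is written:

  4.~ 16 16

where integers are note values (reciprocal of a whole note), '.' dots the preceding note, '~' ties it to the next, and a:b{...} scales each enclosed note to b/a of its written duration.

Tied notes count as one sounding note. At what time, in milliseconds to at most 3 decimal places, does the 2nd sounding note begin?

note 2 onset = 7/4b = 846.774ms

1. 0.0ms @ 0 + 846.774ms (7/4)
2. 846.774ms @ 7/4 + 120.968ms (1/4)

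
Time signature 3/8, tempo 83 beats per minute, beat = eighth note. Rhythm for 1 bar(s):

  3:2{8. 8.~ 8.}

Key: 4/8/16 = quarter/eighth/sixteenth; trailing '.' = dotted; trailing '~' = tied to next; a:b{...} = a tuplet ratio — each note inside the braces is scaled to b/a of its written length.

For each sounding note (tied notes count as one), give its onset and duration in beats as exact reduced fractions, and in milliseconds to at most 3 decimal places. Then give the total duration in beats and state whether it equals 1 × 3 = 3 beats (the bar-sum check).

1) 0.0ms=0b +722.892ms=1b
2) 722.892ms=1b +1445.783ms=2b
Σ=3b of 3 (83bpm 3/8) — PASS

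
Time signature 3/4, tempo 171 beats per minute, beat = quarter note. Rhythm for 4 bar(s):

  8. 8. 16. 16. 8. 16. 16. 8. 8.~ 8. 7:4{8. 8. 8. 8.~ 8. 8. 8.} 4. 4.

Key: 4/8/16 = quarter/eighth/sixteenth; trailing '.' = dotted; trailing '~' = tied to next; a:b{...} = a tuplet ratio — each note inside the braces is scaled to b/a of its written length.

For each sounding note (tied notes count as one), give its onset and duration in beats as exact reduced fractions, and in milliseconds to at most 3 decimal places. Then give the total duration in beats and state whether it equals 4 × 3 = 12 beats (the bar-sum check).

1) 0.0ms=0b +263.158ms=3/4b
2) 263.158ms=3/4b +263.158ms=3/4b
3) 526.316ms=3/2b +131.579ms=3/8b
4) 657.895ms=15/8b +131.579ms=3/8b
5) 789.474ms=9/4b +263.158ms=3/4b
6) 1052.632ms=3b +131.579ms=3/8b
7) 1184.211ms=27/8b +131.579ms=3/8b
8) 1315.789ms=15/4b +263.158ms=3/4b
9) 1578.947ms=9/2b +526.316ms=3/2b
10) 2105.263ms=6b +150.376ms=3/7b
11) 2255.639ms=45/7b +150.376ms=3/7b
12) 2406.015ms=48/7b +150.376ms=3/7b
13) 2556.391ms=51/7b +300.752ms=6/7b
14) 2857.143ms=57/7b +150.376ms=3/7b
15) 3007.519ms=60/7b +150.376ms=3/7b
16) 3157.895ms=9b +526.316ms=3/2b
17) 3684.211ms=21/2b +526.316ms=3/2b
Σ=12b of 12 (171bpm 3/4) — PASS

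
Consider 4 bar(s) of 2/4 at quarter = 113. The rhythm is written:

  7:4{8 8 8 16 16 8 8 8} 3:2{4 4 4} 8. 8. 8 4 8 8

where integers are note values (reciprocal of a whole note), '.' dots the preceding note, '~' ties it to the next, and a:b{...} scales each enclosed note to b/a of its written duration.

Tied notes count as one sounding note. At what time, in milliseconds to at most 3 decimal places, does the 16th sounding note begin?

note 16 onset = 7b = 3716.814ms

1. 0.0ms @ 0 + 151.707ms (2/7)
2. 151.707ms @ 2/7 + 151.707ms (2/7)
3. 303.413ms @ 4/7 + 151.707ms (2/7)
4. 455.12ms @ 6/7 + 75.853ms (1/7)
5. 530.973ms @ 1 + 75.853ms (1/7)
6. 606.827ms @ 8/7 + 151.707ms (2/7)
7. 758.534ms @ 10/7 + 151.707ms (2/7)
8. 910.24ms @ 12/7 + 151.707ms (2/7)
9. 1061.947ms @ 2 + 353.982ms (2/3)
10. 1415.929ms @ 8/3 + 353.982ms (2/3)
11. 1769.912ms @ 10/3 + 353.982ms (2/3)
12. 2123.894ms @ 4 + 398.23ms (3/4)
13. 2522.124ms @ 19/4 + 398.23ms (3/4)
14. 2920.354ms @ 11/2 + 265.487ms (1/2)
15. 3185.841ms @ 6 + 530.973ms (1)
16. 3716.814ms @ 7 + 265.487ms (1/2)
17. 3982.301ms @ 15/2 + 265.487ms (1/2)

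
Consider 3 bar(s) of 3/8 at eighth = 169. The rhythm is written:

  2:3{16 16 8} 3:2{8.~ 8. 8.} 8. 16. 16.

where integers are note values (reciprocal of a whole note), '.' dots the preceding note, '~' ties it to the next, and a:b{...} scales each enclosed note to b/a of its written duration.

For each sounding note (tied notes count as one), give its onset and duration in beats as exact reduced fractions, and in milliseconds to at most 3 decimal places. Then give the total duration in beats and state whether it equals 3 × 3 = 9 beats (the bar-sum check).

1) 0.0ms=0b +266.272ms=3/4b
2) 266.272ms=3/4b +266.272ms=3/4b
3) 532.544ms=3/2b +532.544ms=3/2b
4) 1065.089ms=3b +710.059ms=2b
5) 1775.148ms=5b +355.03ms=1b
6) 2130.178ms=6b +532.544ms=3/2b
7) 2662.722ms=15/2b +266.272ms=3/4b
8) 2928.994ms=33/4b +266.272ms=3/4b
Σ=9b of 9 (169bpm 3/8) — PASS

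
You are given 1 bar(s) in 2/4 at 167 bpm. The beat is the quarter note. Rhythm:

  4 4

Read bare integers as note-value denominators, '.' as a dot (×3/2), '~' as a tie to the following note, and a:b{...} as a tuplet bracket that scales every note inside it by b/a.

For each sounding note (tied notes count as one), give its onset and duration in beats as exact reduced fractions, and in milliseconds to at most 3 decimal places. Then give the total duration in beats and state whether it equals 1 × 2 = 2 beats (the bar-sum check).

1) 0.0ms=0b +359.281ms=1b
2) 359.281ms=1b +359.281ms=1b
Σ=2b of 2 (167bpm 2/4) — PASS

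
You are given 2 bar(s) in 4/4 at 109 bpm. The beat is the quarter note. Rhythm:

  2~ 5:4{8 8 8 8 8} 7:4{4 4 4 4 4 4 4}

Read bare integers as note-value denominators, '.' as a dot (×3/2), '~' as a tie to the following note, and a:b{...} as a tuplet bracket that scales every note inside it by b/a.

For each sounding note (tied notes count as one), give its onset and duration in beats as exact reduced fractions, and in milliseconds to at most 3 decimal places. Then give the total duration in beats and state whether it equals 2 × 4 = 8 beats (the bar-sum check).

1) 0.0ms=0b +1321.101ms=12/5b
2) 1321.101ms=12/5b +220.183ms=2/5b
3) 1541.284ms=14/5b +220.183ms=2/5b
4) 1761.468ms=16/5b +220.183ms=2/5b
5) 1981.651ms=18/5b +220.183ms=2/5b
6) 2201.835ms=4b +314.548ms=4/7b
7) 2516.383ms=32/7b +314.548ms=4/7b
8) 2830.931ms=36/7b +314.548ms=4/7b
9) 3145.478ms=40/7b +314.548ms=4/7b
10) 3460.026ms=44/7b +314.548ms=4/7b
11) 3774.574ms=48/7b +314.548ms=4/7b
12) 4089.122ms=52/7b +314.548ms=4/7b
Σ=8b of 8 (109bpm 4/4) — PASS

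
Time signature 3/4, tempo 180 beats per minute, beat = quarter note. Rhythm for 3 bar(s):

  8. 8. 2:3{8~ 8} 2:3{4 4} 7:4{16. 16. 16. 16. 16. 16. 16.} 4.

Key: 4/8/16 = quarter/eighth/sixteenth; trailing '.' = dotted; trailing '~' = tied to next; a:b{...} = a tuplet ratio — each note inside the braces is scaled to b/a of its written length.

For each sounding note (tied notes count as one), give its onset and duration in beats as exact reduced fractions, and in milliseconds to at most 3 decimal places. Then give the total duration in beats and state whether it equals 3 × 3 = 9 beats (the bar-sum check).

1) 0.0ms=0b +250.0ms=3/4b
2) 250.0ms=3/4b +250.0ms=3/4b
3) 500.0ms=3/2b +500.0ms=3/2b
4) 1000.0ms=3b +500.0ms=3/2b
5) 1500.0ms=9/2b +500.0ms=3/2b
6) 2000.0ms=6b +71.429ms=3/14b
7) 2071.429ms=87/14b +71.429ms=3/14b
8) 2142.857ms=45/7b +71.429ms=3/14b
9) 2214.286ms=93/14b +71.429ms=3/14b
10) 2285.714ms=48/7b +71.429ms=3/14b
11) 2357.143ms=99/14b +71.429ms=3/14b
12) 2428.571ms=51/7b +71.429ms=3/14b
13) 2500.0ms=15/2b +500.0ms=3/2b
Σ=9b of 9 (180bpm 3/4) — PASS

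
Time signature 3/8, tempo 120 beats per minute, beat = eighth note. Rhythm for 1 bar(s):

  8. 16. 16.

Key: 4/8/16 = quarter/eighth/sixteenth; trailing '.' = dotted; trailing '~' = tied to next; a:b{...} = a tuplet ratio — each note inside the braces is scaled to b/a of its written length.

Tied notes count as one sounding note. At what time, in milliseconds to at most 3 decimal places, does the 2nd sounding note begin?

1. 0.0ms @ 0 + 750.0ms (3/2)
2. 750.0ms @ 3/2 + 375.0ms (3/4)
3. 1125.0ms @ 9/4 + 375.0ms (3/4)

note 2 onset = 3/2b = 750.0ms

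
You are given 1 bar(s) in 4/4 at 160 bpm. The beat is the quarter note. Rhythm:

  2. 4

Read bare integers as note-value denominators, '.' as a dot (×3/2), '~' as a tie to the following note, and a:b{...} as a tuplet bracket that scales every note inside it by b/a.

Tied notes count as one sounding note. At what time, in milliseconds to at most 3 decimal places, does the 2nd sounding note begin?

1. 0.0ms @ 0 + 1125.0ms (3)
2. 1125.0ms @ 3 + 375.0ms (1)

note 2 onset = 3b = 1125.0ms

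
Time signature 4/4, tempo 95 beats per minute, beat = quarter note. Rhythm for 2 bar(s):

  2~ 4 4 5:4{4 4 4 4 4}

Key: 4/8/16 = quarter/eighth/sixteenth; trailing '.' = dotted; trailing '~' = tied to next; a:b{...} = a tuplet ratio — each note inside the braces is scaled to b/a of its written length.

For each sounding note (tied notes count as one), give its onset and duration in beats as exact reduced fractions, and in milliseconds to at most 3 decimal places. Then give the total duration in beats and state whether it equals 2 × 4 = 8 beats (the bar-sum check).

1) 0.0ms=0b +1894.737ms=3b
2) 1894.737ms=3b +631.579ms=1b
3) 2526.316ms=4b +505.263ms=4/5b
4) 3031.579ms=24/5b +505.263ms=4/5b
5) 3536.842ms=28/5b +505.263ms=4/5b
6) 4042.105ms=32/5b +505.263ms=4/5b
7) 4547.368ms=36/5b +505.263ms=4/5b
Σ=8b of 8 (95bpm 4/4) — PASS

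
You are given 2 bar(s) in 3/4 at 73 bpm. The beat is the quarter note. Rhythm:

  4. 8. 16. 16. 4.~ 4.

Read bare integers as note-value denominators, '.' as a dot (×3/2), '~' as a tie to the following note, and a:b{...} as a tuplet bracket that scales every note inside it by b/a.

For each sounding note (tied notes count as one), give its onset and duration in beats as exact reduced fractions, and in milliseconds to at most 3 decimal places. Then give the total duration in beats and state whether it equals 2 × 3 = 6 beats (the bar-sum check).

1) 0.0ms=0b +1232.877ms=3/2b
2) 1232.877ms=3/2b +616.438ms=3/4b
3) 1849.315ms=9/4b +308.219ms=3/8b
4) 2157.534ms=21/8b +308.219ms=3/8b
5) 2465.753ms=3b +2465.753ms=3b
Σ=6b of 6 (73bpm 3/4) — PASS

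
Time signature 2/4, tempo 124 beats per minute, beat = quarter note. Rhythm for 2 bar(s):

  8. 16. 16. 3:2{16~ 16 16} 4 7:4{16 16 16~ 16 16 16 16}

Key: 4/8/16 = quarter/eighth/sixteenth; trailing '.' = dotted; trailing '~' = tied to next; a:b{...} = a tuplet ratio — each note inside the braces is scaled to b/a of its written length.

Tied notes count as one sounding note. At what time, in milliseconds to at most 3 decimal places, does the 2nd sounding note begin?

1. 0.0ms @ 0 + 362.903ms (3/4)
2. 362.903ms @ 3/4 + 181.452ms (3/8)
3. 544.355ms @ 9/8 + 181.452ms (3/8)
4. 725.806ms @ 3/2 + 161.29ms (1/3)
5. 887.097ms @ 11/6 + 80.645ms (1/6)
6. 967.742ms @ 2 + 483.871ms (1)
7. 1451.613ms @ 3 + 69.124ms (1/7)
8. 1520.737ms @ 22/7 + 69.124ms (1/7)
9. 1589.862ms @ 23/7 + 138.249ms (2/7)
10. 1728.111ms @ 25/7 + 69.124ms (1/7)
11. 1797.235ms @ 26/7 + 69.124ms (1/7)
12. 1866.359ms @ 27/7 + 69.124ms (1/7)

note 2 onset = 3/4b = 362.903ms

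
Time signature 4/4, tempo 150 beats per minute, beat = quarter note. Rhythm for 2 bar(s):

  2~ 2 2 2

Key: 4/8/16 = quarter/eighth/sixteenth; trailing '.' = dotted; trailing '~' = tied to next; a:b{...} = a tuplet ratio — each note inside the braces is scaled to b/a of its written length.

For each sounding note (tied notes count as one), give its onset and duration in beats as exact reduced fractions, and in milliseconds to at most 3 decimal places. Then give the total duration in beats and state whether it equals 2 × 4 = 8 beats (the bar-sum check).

1) 0.0ms=0b +1600.0ms=4b
2) 1600.0ms=4b +800.0ms=2b
3) 2400.0ms=6b +800.0ms=2b
Σ=8b of 8 (150bpm 4/4) — PASS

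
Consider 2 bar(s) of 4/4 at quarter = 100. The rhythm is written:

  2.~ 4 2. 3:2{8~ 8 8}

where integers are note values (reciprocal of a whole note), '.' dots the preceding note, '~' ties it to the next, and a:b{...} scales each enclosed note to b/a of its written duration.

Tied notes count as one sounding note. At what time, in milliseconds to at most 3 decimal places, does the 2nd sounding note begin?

note 2 onset = 4b = 2400.0ms

1. 0.0ms @ 0 + 2400.0ms (4)
2. 2400.0ms @ 4 + 1800.0ms (3)
3. 4200.0ms @ 7 + 400.0ms (2/3)
4. 4600.0ms @ 23/3 + 200.0ms (1/3)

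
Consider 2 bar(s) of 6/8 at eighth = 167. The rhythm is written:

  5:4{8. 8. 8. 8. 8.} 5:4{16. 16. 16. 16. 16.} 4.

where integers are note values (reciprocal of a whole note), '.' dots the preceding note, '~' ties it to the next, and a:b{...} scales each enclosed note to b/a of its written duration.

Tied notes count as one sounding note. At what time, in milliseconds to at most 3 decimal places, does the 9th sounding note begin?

note 9 onset = 39/5b = 2802.395ms

1. 0.0ms @ 0 + 431.138ms (6/5)
2. 431.138ms @ 6/5 + 431.138ms (6/5)
3. 862.275ms @ 12/5 + 431.138ms (6/5)
4. 1293.413ms @ 18/5 + 431.138ms (6/5)
5. 1724.551ms @ 24/5 + 431.138ms (6/5)
6. 2155.689ms @ 6 + 215.569ms (3/5)
7. 2371.257ms @ 33/5 + 215.569ms (3/5)
8. 2586.826ms @ 36/5 + 215.569ms (3/5)
9. 2802.395ms @ 39/5 + 215.569ms (3/5)
10. 3017.964ms @ 42/5 + 215.569ms (3/5)
11. 3233.533ms @ 9 + 1077.844ms (3)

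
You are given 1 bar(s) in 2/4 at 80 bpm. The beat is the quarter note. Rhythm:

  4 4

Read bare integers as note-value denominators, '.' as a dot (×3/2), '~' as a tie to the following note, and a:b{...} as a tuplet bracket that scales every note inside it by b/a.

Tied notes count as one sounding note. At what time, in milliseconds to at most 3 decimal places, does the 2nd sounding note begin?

1. 0.0ms @ 0 + 750.0ms (1)
2. 750.0ms @ 1 + 750.0ms (1)

note 2 onset = 1b = 750.0ms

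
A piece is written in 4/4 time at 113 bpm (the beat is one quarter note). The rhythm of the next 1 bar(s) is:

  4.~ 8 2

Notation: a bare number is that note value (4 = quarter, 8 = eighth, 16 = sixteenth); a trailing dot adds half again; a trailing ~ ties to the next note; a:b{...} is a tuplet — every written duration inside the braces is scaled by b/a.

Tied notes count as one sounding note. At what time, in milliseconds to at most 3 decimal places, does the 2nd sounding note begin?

1. 0.0ms @ 0 + 1061.947ms (2)
2. 1061.947ms @ 2 + 1061.947ms (2)

note 2 onset = 2b = 1061.947ms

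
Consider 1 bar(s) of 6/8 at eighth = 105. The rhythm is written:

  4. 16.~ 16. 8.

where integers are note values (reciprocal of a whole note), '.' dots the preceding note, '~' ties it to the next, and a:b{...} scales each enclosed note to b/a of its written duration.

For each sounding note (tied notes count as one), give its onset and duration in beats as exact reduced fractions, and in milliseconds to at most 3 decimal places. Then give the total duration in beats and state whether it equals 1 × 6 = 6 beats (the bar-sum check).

1) 0.0ms=0b +1714.286ms=3b
2) 1714.286ms=3b +857.143ms=3/2b
3) 2571.429ms=9/2b +857.143ms=3/2b
Σ=6b of 6 (105bpm 6/8) — PASS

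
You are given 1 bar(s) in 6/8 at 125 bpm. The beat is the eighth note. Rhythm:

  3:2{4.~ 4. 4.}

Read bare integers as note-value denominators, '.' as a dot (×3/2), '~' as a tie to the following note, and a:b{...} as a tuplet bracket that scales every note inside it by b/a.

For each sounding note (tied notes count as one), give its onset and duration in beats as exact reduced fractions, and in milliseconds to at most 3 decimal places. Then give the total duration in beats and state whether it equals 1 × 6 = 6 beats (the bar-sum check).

1) 0.0ms=0b +1920.0ms=4b
2) 1920.0ms=4b +960.0ms=2b
Σ=6b of 6 (125bpm 6/8) — PASS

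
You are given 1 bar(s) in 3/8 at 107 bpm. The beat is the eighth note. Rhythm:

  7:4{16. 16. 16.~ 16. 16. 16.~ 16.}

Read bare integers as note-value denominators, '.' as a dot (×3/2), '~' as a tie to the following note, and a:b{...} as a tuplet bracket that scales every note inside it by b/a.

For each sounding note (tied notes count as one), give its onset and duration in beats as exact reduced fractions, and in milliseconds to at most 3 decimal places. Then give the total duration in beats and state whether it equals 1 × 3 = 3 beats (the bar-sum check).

1) 0.0ms=0b +240.32ms=3/7b
2) 240.32ms=3/7b +240.32ms=3/7b
3) 480.641ms=6/7b +480.641ms=6/7b
4) 961.282ms=12/7b +240.32ms=3/7b
5) 1201.602ms=15/7b +480.641ms=6/7b
Σ=3b of 3 (107bpm 3/8) — PASS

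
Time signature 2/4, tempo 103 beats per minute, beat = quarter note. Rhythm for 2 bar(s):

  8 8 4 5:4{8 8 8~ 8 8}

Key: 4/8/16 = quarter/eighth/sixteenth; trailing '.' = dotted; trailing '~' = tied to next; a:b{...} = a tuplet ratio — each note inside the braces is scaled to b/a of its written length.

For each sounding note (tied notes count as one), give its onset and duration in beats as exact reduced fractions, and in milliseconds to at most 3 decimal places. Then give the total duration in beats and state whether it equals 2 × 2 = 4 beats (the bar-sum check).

1) 0.0ms=0b +291.262ms=1/2b
2) 291.262ms=1/2b +291.262ms=1/2b
3) 582.524ms=1b +582.524ms=1b
4) 1165.049ms=2b +233.01ms=2/5b
5) 1398.058ms=12/5b +233.01ms=2/5b
6) 1631.068ms=14/5b +466.019ms=4/5b
7) 2097.087ms=18/5b +233.01ms=2/5b
Σ=4b of 4 (103bpm 2/4) — PASS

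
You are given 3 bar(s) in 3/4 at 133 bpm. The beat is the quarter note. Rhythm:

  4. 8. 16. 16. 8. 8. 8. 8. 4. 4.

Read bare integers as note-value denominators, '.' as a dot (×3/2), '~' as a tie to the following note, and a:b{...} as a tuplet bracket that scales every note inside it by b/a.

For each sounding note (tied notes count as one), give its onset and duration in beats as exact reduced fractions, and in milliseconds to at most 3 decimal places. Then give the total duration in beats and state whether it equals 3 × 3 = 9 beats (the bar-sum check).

1) 0.0ms=0b +676.692ms=3/2b
2) 676.692ms=3/2b +338.346ms=3/4b
3) 1015.038ms=9/4b +169.173ms=3/8b
4) 1184.211ms=21/8b +169.173ms=3/8b
5) 1353.383ms=3b +338.346ms=3/4b
6) 1691.729ms=15/4b +338.346ms=3/4b
7) 2030.075ms=9/2b +338.346ms=3/4b
8) 2368.421ms=21/4b +338.346ms=3/4b
9) 2706.767ms=6b +676.692ms=3/2b
10) 3383.459ms=15/2b +676.692ms=3/2b
Σ=9b of 9 (133bpm 3/4) — PASS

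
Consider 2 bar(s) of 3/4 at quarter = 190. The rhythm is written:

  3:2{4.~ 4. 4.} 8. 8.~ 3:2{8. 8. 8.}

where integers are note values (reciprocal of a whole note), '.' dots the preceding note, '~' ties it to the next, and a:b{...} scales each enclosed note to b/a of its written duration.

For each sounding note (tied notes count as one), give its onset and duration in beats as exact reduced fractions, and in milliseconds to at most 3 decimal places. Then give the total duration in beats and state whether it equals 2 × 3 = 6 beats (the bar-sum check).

1) 0.0ms=0b +631.579ms=2b
2) 631.579ms=2b +315.789ms=1b
3) 947.368ms=3b +236.842ms=3/4b
4) 1184.211ms=15/4b +394.737ms=5/4b
5) 1578.947ms=5b +157.895ms=1/2b
6) 1736.842ms=11/2b +157.895ms=1/2b
Σ=6b of 6 (190bpm 3/4) — PASS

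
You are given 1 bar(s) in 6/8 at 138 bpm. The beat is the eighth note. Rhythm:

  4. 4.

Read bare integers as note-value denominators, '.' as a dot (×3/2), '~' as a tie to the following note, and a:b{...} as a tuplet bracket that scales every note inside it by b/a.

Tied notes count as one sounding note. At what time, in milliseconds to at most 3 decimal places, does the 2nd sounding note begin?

1. 0.0ms @ 0 + 1304.348ms (3)
2. 1304.348ms @ 3 + 1304.348ms (3)

note 2 onset = 3b = 1304.348ms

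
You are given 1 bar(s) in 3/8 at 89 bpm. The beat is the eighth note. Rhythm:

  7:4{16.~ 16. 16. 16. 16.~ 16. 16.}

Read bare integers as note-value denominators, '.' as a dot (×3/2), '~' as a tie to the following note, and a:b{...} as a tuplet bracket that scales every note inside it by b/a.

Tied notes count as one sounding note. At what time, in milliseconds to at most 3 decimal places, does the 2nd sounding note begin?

1. 0.0ms @ 0 + 577.849ms (6/7)
2. 577.849ms @ 6/7 + 288.925ms (3/7)
3. 866.774ms @ 9/7 + 288.925ms (3/7)
4. 1155.698ms @ 12/7 + 577.849ms (6/7)
5. 1733.547ms @ 18/7 + 288.925ms (3/7)

note 2 onset = 6/7b = 577.849ms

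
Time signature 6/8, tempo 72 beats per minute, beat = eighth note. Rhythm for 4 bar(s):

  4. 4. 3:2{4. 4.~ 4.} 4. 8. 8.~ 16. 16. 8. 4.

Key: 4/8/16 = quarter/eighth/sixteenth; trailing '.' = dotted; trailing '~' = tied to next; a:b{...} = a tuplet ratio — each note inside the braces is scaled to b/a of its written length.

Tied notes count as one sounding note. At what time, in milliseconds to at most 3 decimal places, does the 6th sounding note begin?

note 6 onset = 15b = 12500.0ms

1. 0.0ms @ 0 + 2500.0ms (3)
2. 2500.0ms @ 3 + 2500.0ms (3)
3. 5000.0ms @ 6 + 1666.667ms (2)
4. 6666.667ms @ 8 + 3333.333ms (4)
5. 10000.0ms @ 12 + 2500.0ms (3)
6. 12500.0ms @ 15 + 1250.0ms (3/2)
7. 13750.0ms @ 33/2 + 1875.0ms (9/4)
8. 15625.0ms @ 75/4 + 625.0ms (3/4)
9. 16250.0ms @ 39/2 + 1250.0ms (3/2)
10. 17500.0ms @ 21 + 2500.0ms (3)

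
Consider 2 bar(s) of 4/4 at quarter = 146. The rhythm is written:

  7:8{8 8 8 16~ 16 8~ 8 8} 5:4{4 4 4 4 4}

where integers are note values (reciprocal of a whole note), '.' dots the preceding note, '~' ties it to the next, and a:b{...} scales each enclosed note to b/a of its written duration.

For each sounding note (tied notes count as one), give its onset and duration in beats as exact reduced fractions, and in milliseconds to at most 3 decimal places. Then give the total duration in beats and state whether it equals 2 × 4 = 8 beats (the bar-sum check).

1) 0.0ms=0b +234.834ms=4/7b
2) 234.834ms=4/7b +234.834ms=4/7b
3) 469.667ms=8/7b +234.834ms=4/7b
4) 704.501ms=12/7b +234.834ms=4/7b
5) 939.335ms=16/7b +469.667ms=8/7b
6) 1409.002ms=24/7b +234.834ms=4/7b
7) 1643.836ms=4b +328.767ms=4/5b
8) 1972.603ms=24/5b +328.767ms=4/5b
9) 2301.37ms=28/5b +328.767ms=4/5b
10) 2630.137ms=32/5b +328.767ms=4/5b
11) 2958.904ms=36/5b +328.767ms=4/5b
Σ=8b of 8 (146bpm 4/4) — PASS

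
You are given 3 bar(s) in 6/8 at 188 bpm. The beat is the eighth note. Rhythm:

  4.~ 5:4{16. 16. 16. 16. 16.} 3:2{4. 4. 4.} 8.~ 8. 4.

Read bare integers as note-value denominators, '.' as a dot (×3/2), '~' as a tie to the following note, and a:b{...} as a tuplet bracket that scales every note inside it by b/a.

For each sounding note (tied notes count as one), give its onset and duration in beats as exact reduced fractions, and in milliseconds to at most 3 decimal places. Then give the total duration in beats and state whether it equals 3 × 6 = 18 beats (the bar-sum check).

1) 0.0ms=0b +1148.936ms=18/5b
2) 1148.936ms=18/5b +191.489ms=3/5b
3) 1340.426ms=21/5b +191.489ms=3/5b
4) 1531.915ms=24/5b +191.489ms=3/5b
5) 1723.404ms=27/5b +191.489ms=3/5b
6) 1914.894ms=6b +638.298ms=2b
7) 2553.191ms=8b +638.298ms=2b
8) 3191.489ms=10b +638.298ms=2b
9) 3829.787ms=12b +957.447ms=3b
10) 4787.234ms=15b +957.447ms=3b
Σ=18b of 18 (188bpm 6/8) — PASS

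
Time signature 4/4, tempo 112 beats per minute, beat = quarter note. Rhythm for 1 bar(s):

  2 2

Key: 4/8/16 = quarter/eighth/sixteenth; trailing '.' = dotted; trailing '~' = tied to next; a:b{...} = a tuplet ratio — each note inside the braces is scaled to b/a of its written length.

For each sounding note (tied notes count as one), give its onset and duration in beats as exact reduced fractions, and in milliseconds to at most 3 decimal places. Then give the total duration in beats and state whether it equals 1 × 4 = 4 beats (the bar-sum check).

1) 0.0ms=0b +1071.429ms=2b
2) 1071.429ms=2b +1071.429ms=2b
Σ=4b of 4 (112bpm 4/4) — PASS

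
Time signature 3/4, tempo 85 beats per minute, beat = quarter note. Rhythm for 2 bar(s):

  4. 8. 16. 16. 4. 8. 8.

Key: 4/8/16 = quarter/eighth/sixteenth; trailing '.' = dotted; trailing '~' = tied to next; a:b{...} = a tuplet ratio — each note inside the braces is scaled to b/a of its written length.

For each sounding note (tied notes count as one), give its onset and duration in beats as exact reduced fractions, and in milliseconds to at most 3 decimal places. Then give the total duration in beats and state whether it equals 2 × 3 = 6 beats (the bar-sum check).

1) 0.0ms=0b +1058.824ms=3/2b
2) 1058.824ms=3/2b +529.412ms=3/4b
3) 1588.235ms=9/4b +264.706ms=3/8b
4) 1852.941ms=21/8b +264.706ms=3/8b
5) 2117.647ms=3b +1058.824ms=3/2b
6) 3176.471ms=9/2b +529.412ms=3/4b
7) 3705.882ms=21/4b +529.412ms=3/4b
Σ=6b of 6 (85bpm 3/4) — PASS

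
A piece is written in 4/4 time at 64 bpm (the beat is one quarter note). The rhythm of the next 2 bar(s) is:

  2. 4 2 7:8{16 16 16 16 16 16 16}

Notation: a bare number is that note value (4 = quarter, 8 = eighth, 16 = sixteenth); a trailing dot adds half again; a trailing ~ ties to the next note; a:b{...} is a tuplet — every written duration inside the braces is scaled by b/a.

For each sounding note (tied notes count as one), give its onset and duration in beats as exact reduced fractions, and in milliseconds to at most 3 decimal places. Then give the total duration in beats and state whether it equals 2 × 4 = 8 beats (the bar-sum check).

1) 0.0ms=0b +2812.5ms=3b
2) 2812.5ms=3b +937.5ms=1b
3) 3750.0ms=4b +1875.0ms=2b
4) 5625.0ms=6b +267.857ms=2/7b
5) 5892.857ms=44/7b +267.857ms=2/7b
6) 6160.714ms=46/7b +267.857ms=2/7b
7) 6428.571ms=48/7b +267.857ms=2/7b
8) 6696.429ms=50/7b +267.857ms=2/7b
9) 6964.286ms=52/7b +267.857ms=2/7b
10) 7232.143ms=54/7b +267.857ms=2/7b
Σ=8b of 8 (64bpm 4/4) — PASS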